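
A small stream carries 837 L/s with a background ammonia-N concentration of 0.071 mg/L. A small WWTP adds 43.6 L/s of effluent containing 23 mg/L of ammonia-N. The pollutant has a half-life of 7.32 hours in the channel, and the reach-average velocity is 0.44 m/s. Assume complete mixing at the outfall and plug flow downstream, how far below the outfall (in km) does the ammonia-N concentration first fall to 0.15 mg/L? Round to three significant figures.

34.9 km

Conservation of mass: C = (837.0·0.07100 + 43.60·23.00) / 880.6 = 1062/880.6 = 1.206 mg/L.
Half-life 7.32 h → k = ln 2 / 7.32 = 0.09469 h⁻¹ = 2.273 d⁻¹.
Set 1.206·exp(−k·t) = 0.15 → t = ln(1.206/0.15)/k = 79250 s = 22.01 h.
Distance = v·t = 0.44·79250 = 34870 m = 34.87 km.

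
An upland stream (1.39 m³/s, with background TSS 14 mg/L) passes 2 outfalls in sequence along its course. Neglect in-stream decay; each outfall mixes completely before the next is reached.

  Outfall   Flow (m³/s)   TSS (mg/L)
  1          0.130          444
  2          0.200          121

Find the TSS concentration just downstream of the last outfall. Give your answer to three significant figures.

After outfall 1: Q = 1.390 + 0.1300 = 1.520 m³/s; C = (1.390·14.00 + 0.1300·444.0)/1.520 = 50.78 mg/L.
After outfall 2: Q = 1.520 + 0.2000 = 1.720 m³/s; C = (1.520·50.78 + 0.2000·121.0)/1.720 = 58.94 mg/L.

58.9 mg/L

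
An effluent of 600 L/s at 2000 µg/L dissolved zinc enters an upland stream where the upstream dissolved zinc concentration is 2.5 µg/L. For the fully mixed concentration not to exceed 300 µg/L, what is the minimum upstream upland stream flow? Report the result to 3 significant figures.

3430 L/s

Set C_mix = 300: (Q·2.500 + 600.0·2000) / (Q + 600.0) = 300
→ Q = 600.0·(2000 − 300)/(300 − 2.500) = 3429 L/s.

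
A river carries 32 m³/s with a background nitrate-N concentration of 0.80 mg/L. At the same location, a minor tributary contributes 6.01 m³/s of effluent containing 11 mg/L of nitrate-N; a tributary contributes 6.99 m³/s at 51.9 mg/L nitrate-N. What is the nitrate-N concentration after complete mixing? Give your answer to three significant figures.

10.1 mg/L

Conservation of mass: C = (32.00·0.8000 + 6.010·11.00 + 6.990·51.90) / 45.00 = 454.5/45.00 = 10.10 mg/L.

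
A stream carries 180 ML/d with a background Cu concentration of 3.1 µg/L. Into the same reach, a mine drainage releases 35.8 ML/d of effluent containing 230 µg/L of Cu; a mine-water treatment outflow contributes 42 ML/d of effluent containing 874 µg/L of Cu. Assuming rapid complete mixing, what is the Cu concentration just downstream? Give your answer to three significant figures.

Flow-weighted average: C = (180.0·3.100 + 35.80·230.0 + 42.00·874.0) / 257.8 = 45500/257.8 = 176.5 µg/L.

176 µg/L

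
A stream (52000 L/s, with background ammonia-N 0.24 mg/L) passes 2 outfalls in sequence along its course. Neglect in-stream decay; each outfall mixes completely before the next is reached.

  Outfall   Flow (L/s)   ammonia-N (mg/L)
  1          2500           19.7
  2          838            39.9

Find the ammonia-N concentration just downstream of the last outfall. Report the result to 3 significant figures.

1.72 mg/L

Outfall 1: combined Q = 54500 L/s; C = (52000·0.2400 + 2500·19.70)/54500 = 1.133 mg/L.
Outfall 2: combined Q = 55340 L/s; C = (54500·1.133 + 838.0·39.90)/55340 = 1.720 mg/L.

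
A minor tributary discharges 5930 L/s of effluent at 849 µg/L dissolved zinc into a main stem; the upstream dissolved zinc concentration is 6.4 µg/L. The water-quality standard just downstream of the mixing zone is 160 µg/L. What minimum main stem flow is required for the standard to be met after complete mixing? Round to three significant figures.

Set C_mix = 160: (Q·6.400 + 5930·849.0) / (Q + 5930) = 160
→ Q = 5930·(849.0 − 160)/(160 − 6.400) = 26600 L/s.

26600 L/s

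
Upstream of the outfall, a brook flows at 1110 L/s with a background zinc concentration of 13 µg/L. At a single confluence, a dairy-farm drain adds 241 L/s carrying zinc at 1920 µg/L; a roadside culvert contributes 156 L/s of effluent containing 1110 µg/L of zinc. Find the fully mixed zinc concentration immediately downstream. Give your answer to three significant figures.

After mixing, C = (1110·13.00 + 241.0·1920 + 156.0·1110) / 1507 = 650300/1507 = 431.5 µg/L.

432 µg/L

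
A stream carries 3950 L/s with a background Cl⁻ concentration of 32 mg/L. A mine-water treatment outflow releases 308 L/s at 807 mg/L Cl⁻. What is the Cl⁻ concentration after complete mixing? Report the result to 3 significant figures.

Mass balance: C = (3950·32.00 + 308.0·807.0) / 4258 = 375000/4258 = 88.06 mg/L.

88.1 mg/L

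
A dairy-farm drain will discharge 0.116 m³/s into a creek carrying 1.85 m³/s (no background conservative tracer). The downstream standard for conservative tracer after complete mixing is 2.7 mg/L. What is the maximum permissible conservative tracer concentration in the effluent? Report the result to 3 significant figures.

45.8 mg/L

At the limit, (Qr·Cr + Qe·Cₑ)/(Qr + Qe) = 2.7:
Cₑ = (1.966·2.7 − 1.850·0) / 0.1160 = 45.76 mg/L.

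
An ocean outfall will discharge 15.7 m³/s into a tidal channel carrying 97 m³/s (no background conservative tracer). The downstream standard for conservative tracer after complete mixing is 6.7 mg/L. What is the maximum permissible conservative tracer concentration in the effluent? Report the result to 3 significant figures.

At the limit, (Qr·Cr + Qe·Cₑ)/(Qr + Qe) = 6.7:
Cₑ = (112.7·6.7 − 97.00·0) / 15.70 = 48.09 mg/L.

48.1 mg/L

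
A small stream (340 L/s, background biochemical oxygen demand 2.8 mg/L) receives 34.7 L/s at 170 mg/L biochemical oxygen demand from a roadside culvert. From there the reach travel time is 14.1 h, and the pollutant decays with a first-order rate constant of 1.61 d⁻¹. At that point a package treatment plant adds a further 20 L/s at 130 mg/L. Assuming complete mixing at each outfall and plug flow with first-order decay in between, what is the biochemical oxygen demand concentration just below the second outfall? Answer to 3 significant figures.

After mixing, C = (340.0·2.800 + 34.70·170.0) / 374.7 = 6851/374.7 = 18.28 mg/L; combined flow 374.7 L/s.
First-order decay: C = 18.28·exp(−k·t) = 18.28·0.3883 = 7.100 mg/L.
At the second outfall, C = (374.7·7.100 + 20.00·130.0) / (374.7 + 20.00) = 13.33 mg/L.

13.3 mg/L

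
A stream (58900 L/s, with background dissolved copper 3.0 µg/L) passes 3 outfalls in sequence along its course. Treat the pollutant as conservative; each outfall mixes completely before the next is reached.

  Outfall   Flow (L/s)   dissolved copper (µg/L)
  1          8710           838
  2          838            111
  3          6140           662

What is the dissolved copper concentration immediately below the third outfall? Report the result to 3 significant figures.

156 µg/L

Below outfall 1: Q → 67610 L/s, C = (58900·3.000 + 8710·838.0)/67610 = 110.6 µg/L.
Below outfall 2: Q → 68450 L/s, C = (67610·110.6 + 838.0·111.0)/68450 = 110.6 µg/L.
Below outfall 3: Q → 74590 L/s, C = (68450·110.6 + 6140·662.0)/74590 = 156.0 µg/L.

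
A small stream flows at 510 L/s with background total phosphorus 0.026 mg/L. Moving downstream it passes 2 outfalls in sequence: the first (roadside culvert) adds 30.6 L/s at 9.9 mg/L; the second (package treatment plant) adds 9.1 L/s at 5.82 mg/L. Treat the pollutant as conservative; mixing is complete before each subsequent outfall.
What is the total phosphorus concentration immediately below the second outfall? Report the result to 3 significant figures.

0.672 mg/L

After outfall 1: Q = 510.0 + 30.60 = 540.6 L/s; C = (510.0·0.02600 + 30.60·9.900)/540.6 = 0.5849 mg/L.
After outfall 2: Q = 540.6 + 9.100 = 549.7 L/s; C = (540.6·0.5849 + 9.100·5.820)/549.7 = 0.6716 mg/L.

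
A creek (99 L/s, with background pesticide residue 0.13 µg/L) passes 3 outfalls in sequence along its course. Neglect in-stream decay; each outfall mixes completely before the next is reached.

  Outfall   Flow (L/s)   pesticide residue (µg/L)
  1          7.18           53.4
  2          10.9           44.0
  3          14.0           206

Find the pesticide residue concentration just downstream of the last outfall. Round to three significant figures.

Below outfall 1: Q → 106.2 L/s, C = (99.00·0.1300 + 7.180·53.40)/106.2 = 3.732 µg/L.
Below outfall 2: Q → 117.1 L/s, C = (106.2·3.732 + 10.90·44.00)/117.1 = 7.481 µg/L.
Below outfall 3: Q → 131.1 L/s, C = (117.1·7.481 + 14.00·206.0)/131.1 = 28.68 µg/L.

28.7 µg/L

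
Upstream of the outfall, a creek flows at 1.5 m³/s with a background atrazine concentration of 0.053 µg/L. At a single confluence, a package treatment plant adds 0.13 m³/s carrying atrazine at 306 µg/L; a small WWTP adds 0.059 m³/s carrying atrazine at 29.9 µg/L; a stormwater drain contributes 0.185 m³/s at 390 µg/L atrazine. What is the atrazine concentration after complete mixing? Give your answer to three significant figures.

60.7 µg/L

Mass balance: C = (1.500·0.05300 + 0.1300·306.0 + 0.05900·29.90 + 0.1850·390.0) / 1.874 = 113.8/1.874 = 60.71 µg/L.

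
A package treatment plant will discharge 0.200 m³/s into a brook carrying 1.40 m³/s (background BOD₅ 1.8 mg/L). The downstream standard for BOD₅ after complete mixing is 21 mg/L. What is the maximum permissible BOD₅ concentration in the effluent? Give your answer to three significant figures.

155 mg/L

At the limit, (Qr·Cr + Qe·Cₑ)/(Qr + Qe) = 21:
Cₑ = (1.600·21 − 1.400·1.800) / 0.2000 = 155.4 mg/L.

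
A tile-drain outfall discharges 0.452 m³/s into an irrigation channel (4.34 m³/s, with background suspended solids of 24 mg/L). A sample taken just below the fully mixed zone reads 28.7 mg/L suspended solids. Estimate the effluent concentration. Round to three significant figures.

73.8 mg/L

Mass balance: 4.340·24.00 + 0.4520·Cₑ = 4.792·28.70
→ Cₑ = (4.792·28.70 − 4.340·24.00) / 0.4520 = 73.83 mg/L.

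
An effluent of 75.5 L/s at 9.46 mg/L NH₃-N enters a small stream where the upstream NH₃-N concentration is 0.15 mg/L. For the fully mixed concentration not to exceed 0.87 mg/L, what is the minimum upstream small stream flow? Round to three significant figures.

901 L/s

Set C_mix = 0.87: (Q·0.1500 + 75.50·9.460) / (Q + 75.50) = 0.87
→ Q = 75.50·(9.460 − 0.87)/(0.87 − 0.1500) = 900.8 L/s.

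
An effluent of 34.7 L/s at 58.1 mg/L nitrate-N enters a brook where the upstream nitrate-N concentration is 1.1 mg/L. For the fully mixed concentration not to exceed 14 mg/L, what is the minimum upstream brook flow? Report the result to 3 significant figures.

119 L/s

Set C_mix = 14: (Q·1.100 + 34.70·58.10) / (Q + 34.70) = 14
→ Q = 34.70·(58.10 − 14)/(14 − 1.100) = 118.6 L/s.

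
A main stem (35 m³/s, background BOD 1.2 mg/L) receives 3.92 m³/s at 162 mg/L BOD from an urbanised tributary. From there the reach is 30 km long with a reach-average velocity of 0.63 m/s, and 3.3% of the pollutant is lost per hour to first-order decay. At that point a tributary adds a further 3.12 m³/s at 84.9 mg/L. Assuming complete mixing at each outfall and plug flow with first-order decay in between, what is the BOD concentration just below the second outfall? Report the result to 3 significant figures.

16.6 mg/L

After mixing, C = (35.00·1.200 + 3.920·162.0) / 38.92 = 677.0/38.92 = 17.40 mg/L; combined flow 38.92 m³/s.
Travel time t = 30·1000 / 0.63 = 47620 s = 13.23 h.
3.3%/h lost → k = −ln(1 − 0.033) = 0.03356 h⁻¹.
Applying C = C₀e^(−kt): 17.40 × 0.6415 = 11.16 mg/L.
Second outfall: C = (38.92·11.16 + 3.120·84.90)/42.04 = 16.63 mg/L.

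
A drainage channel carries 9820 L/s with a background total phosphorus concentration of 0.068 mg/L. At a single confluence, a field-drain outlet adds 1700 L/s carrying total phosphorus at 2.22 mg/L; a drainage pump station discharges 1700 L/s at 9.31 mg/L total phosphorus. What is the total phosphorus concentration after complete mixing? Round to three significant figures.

Flow-weighted average: C = (9820·0.06800 + 1700·2.220 + 1700·9.310) / 13220 = 20270/13220 = 1.533 mg/L.

1.53 mg/L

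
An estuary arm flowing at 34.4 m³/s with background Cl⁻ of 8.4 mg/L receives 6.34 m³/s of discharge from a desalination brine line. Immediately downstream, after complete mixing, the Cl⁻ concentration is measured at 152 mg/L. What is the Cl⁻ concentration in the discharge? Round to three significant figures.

Mass balance: 34.40·8.400 + 6.340·Cₑ = 40.74·152.0
→ Cₑ = (40.74·152.0 − 34.40·8.400) / 6.340 = 931.2 mg/L.

931 mg/L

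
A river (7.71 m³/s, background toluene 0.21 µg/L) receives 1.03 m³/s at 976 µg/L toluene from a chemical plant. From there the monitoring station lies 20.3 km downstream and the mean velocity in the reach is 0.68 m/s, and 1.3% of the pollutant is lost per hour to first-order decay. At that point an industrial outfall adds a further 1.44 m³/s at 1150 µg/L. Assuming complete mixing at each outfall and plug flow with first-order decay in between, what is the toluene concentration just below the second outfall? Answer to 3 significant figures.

Conservation of mass: C = (7.710·0.2100 + 1.030·976.0) / 8.740 = 1007/8.740 = 115.2 µg/L; combined flow 8.740 m³/s.
Travel time t = 20.3·1000 / 0.68 = 29850 s = 8.292 h.
1.3%/h lost → k = −ln(1 − 0.013) = 0.01309 h⁻¹.
First-order decay: C = 115.2·exp(−k·t) = 115.2·0.8972 = 103.4 µg/L.
Second outfall: C = (8.740·103.4 + 1.440·1150)/10.18 = 251.4 µg/L.

251 µg/L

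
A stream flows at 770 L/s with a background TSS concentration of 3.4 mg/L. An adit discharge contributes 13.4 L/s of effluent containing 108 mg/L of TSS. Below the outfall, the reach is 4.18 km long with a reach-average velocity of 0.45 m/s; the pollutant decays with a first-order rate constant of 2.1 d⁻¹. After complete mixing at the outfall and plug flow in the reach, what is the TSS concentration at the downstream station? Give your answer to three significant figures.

After mixing, C = (770.0·3.400 + 13.40·108.0) / 783.4 = 4065/783.4 = 5.189 mg/L.
Travel time t = 4.18·1000 / 0.45 = 9289 s = 2.580 h.
First-order decay: C = 5.189·exp(−k·t) = 5.189·0.7979 = 4.140 mg/L.

4.14 mg/L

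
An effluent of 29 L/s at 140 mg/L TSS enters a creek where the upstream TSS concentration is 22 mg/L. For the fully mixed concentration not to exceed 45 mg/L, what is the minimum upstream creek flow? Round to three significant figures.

Set C_mix = 45: (Q·22.00 + 29.00·140.0) / (Q + 29.00) = 45
→ Q = 29.00·(140.0 − 45)/(45 − 22.00) = 119.8 L/s.

120 L/s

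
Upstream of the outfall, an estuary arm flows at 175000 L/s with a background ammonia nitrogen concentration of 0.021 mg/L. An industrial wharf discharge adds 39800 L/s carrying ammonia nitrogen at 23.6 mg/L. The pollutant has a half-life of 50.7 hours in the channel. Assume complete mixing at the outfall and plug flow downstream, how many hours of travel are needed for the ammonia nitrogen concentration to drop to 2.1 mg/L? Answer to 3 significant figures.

Flow-weighted average: C = (175000·0.02100 + 39800·23.60) / 214800 = 943000/214800 = 4.390 mg/L.
Half-life 50.7 h → k = ln 2 / 50.7 = 0.01367 h⁻¹ = 0.3281 d⁻¹.
4.390·exp(−k·t) = 2.1 → t = ln(4.390/2.1)/k = 194200 s = 53.93 h.

53.9 h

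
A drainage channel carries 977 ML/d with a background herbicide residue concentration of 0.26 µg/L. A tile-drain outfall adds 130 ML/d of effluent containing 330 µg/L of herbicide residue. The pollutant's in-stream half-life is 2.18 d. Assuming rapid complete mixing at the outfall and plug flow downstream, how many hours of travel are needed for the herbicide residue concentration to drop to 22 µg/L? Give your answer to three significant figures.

43.2 h

After mixing, C = (977.0·0.2600 + 130.0·330.0) / 1107 = 43150/1107 = 38.98 µg/L.
Half-life 2.18 d → k = ln 2 / 2.18 = 0.3180 d⁻¹.
38.98·exp(−k·t) = 22 → t = ln(38.98/22)/k = 155500 s = 43.18 h.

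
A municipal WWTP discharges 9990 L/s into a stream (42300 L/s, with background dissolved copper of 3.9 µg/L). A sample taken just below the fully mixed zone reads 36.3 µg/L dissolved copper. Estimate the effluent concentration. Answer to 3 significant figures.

Mass balance: 42300·3.900 + 9990·Cₑ = 52290·36.30
→ Cₑ = (52290·36.30 − 42300·3.900) / 9990 = 173.5 µg/L.

173 µg/L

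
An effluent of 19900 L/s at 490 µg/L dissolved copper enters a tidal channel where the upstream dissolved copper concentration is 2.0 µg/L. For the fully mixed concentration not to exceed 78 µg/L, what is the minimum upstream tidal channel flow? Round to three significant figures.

Set C_mix = 78: (Q·2.000 + 19900·490.0) / (Q + 19900) = 78
→ Q = 19900·(490.0 − 78)/(78 − 2.000) = 107900 L/s.

108000 L/s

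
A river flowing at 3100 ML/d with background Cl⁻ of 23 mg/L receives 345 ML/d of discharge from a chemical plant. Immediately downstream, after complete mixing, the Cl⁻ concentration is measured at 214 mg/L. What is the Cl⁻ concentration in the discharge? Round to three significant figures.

1930 mg/L

Mass balance: 3100·23.00 + 345.0·Cₑ = 3445·214.0
→ Cₑ = (3445·214.0 − 3100·23.00) / 345.0 = 1930 mg/L.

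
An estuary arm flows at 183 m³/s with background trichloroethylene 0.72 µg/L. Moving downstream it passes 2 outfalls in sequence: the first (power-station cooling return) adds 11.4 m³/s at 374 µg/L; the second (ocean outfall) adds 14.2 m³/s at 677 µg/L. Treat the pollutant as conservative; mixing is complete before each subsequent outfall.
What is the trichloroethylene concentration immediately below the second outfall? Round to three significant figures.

After outfall 1: Q = 183.0 + 11.40 = 194.4 m³/s; C = (183.0·0.7200 + 11.40·374.0)/194.4 = 22.61 µg/L.
After outfall 2: Q = 194.4 + 14.20 = 208.6 m³/s; C = (194.4·22.61 + 14.20·677.0)/208.6 = 67.16 µg/L.

67.2 µg/L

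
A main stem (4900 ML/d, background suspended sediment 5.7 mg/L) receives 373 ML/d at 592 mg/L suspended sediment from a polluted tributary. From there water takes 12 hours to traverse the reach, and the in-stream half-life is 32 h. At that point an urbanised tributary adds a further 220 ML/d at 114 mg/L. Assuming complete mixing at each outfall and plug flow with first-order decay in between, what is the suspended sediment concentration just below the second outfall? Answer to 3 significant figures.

39.5 mg/L

Conservation of mass: C = (4900·5.700 + 373.0·592.0) / 5273 = 248700/5273 = 47.17 mg/L; combined flow 5273 ML/d.
Half-life 32 h → k = ln 2 / 32 = 0.02166 h⁻¹ = 0.5199 d⁻¹.
Applying C = C₀e^(−kt): 47.17 × 0.7711 = 36.38 mg/L.
Second outfall: C = (5273·36.38 + 220.0·114.0)/5493 = 39.48 mg/L.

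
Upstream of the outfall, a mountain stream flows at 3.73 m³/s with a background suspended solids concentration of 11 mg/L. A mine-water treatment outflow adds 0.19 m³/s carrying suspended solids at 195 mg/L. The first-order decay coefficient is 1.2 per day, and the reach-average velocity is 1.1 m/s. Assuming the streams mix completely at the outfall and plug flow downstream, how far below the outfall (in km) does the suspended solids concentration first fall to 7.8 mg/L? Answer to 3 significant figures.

After mixing, C = (3.730·11.00 + 0.1900·195.0) / 3.920 = 78.08/3.920 = 19.92 mg/L.
Set 19.92·exp(−k·t) = 7.8 → t = ln(19.92/7.8)/k = 67500 s = 18.75 h.
Distance = v·t = 1.1·67500 = 74250 m = 74.25 km.

74.3 km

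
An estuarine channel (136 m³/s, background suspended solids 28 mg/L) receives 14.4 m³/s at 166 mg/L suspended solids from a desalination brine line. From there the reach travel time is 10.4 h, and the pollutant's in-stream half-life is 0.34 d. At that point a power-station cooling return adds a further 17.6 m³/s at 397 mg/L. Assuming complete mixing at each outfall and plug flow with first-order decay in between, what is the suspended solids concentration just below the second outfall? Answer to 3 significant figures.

Mass balance: C = (136.0·28.00 + 14.40·166.0) / 150.4 = 6198/150.4 = 41.21 mg/L; combined flow 150.4 m³/s.
Half-life 0.34 d → k = ln 2 / 0.34 = 2.039 d⁻¹.
After decay, C = 41.21 × e^(−kt) = 41.21 × 0.4134 = 17.04 mg/L.
At the second outfall, C = (150.4·17.04 + 17.60·397.0) / (150.4 + 17.60) = 56.84 mg/L.

56.8 mg/L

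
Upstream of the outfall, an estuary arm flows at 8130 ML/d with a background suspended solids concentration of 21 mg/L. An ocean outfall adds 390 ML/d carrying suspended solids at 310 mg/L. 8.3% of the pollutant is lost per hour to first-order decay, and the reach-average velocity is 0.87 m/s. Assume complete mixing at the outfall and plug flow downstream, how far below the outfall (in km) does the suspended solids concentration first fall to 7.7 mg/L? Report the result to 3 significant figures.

Mass balance: C = (8130·21.00 + 390.0·310.0) / 8520 = 291600/8520 = 34.23 mg/L.
8.3%/h lost → k = −ln(1 − 0.083) = 0.08665 h⁻¹.
Set 34.23·exp(−k·t) = 7.7 → t = ln(34.23/7.7)/k = 61980 s = 17.22 h.
Distance = v·t = 0.87·61980 = 53920 m = 53.92 km.

53.9 km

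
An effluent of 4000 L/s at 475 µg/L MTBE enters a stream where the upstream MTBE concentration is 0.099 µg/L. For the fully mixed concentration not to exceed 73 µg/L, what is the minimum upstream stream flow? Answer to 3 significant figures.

22100 L/s

Set C_mix = 73: (Q·0.09900 + 4000·475.0) / (Q + 4000) = 73
→ Q = 4000·(475.0 − 73)/(73 − 0.09900) = 22060 L/s.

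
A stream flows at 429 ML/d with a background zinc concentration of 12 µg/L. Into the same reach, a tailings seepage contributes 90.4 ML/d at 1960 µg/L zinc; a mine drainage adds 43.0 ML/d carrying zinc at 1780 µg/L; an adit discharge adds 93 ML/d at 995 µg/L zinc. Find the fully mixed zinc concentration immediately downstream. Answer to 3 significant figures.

Conservation of mass: C = (429.0·12.00 + 90.40·1960 + 43.00·1780 + 93.00·995.0) / 655.4 = 351400/655.4 = 536.2 µg/L.

536 µg/L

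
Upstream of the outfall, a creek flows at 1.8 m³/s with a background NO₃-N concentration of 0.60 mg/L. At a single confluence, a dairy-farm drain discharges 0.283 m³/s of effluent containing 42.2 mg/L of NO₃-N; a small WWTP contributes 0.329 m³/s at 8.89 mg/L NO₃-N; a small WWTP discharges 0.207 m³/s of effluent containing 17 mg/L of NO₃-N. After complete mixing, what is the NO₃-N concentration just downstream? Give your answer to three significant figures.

7.43 mg/L

Mixed concentration C = ΣQC/ΣQ = (1.800·0.6000 + 0.2830·42.20 + 0.3290·8.890 + 0.2070·17.00) / 2.619 = 19.47/2.619 = 7.433 mg/L.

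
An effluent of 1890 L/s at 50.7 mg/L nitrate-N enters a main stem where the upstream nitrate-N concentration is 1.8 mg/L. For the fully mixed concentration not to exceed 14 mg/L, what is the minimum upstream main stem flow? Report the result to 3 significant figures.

Set C_mix = 14: (Q·1.800 + 1890·50.70) / (Q + 1890) = 14
→ Q = 1890·(50.70 − 14)/(14 − 1.800) = 5685 L/s.

5690 L/s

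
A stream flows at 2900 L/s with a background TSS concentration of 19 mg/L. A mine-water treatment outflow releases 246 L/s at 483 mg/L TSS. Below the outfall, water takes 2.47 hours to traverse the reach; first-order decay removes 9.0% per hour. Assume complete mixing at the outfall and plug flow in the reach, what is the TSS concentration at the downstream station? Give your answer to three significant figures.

43.8 mg/L

After mixing, C = (2900·19.00 + 246.0·483.0) / 3146 = 173900/3146 = 55.28 mg/L.
9.0%/h lost → k = −ln(1 − 0.09) = 0.09431 h⁻¹.
Decay over the reach: 55.28·exp(−kt) = 55.28·0.7922 = 43.79 mg/L.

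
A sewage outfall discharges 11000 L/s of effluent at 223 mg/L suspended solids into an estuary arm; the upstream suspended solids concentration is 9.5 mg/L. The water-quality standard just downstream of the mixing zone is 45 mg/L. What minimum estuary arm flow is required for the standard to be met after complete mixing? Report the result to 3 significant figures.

55200 L/s

Set C_mix = 45: (Q·9.500 + 11000·223.0) / (Q + 11000) = 45
→ Q = 11000·(223.0 − 45)/(45 − 9.500) = 55150 L/s.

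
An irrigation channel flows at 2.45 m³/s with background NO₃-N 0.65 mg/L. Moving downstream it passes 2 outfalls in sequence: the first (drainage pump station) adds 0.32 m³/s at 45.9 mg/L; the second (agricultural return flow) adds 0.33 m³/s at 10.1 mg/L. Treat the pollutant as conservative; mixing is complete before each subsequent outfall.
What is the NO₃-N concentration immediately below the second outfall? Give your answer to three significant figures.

Below outfall 1: Q → 2.770 m³/s, C = (2.450·0.6500 + 0.3200·45.90)/2.770 = 5.877 mg/L.
Below outfall 2: Q → 3.100 m³/s, C = (2.770·5.877 + 0.3300·10.10)/3.100 = 6.327 mg/L.

6.33 mg/L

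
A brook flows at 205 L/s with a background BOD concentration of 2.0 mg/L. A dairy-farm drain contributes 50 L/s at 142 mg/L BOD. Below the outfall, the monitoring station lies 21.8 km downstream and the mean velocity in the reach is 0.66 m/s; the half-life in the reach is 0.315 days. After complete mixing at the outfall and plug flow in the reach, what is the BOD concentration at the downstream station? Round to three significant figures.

12.7 mg/L

After mixing, C = (205.0·2.000 + 50.00·142.0) / 255.0 = 7510/255.0 = 29.45 mg/L.
Travel time t = 21.8·1000 / 0.66 = 33030 s = 9.175 h.
Half-life 0.315 d → k = ln 2 / 0.315 = 2.200 d⁻¹.
Decay over the reach: 29.45·exp(−kt) = 29.45·0.4312 = 12.70 mg/L.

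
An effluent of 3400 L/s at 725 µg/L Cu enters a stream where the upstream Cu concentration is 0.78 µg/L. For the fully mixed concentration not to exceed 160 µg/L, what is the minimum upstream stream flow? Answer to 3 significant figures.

Set C_mix = 160: (Q·0.7800 + 3400·725.0) / (Q + 3400) = 160
→ Q = 3400·(725.0 − 160)/(160 − 0.7800) = 12070 L/s.

12100 L/s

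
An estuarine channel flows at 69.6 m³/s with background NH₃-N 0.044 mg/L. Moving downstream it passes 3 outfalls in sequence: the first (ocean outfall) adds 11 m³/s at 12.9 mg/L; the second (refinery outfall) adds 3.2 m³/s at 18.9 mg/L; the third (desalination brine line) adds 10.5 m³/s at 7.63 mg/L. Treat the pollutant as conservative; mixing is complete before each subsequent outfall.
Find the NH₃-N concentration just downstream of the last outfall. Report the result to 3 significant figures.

After outfall 1: Q = 69.60 + 11.00 = 80.60 m³/s; C = (69.60·0.04400 + 11.00·12.90)/80.60 = 1.799 mg/L.
After outfall 2: Q = 80.60 + 3.200 = 83.80 m³/s; C = (80.60·1.799 + 3.200·18.90)/83.80 = 2.452 mg/L.
After outfall 3: Q = 83.80 + 10.50 = 94.30 m³/s; C = (83.80·2.452 + 10.50·7.630)/94.30 = 3.028 mg/L.

3.03 mg/L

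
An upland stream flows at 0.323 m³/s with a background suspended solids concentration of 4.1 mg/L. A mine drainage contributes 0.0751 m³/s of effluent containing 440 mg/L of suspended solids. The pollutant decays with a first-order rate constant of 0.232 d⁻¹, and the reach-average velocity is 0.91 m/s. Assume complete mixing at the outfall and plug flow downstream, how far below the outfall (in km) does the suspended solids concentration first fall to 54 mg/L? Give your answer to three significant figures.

After mixing, C = (0.3230·4.100 + 0.07510·440.0) / 0.3981 = 34.37/0.3981 = 86.33 mg/L.
Set 86.33·exp(−k·t) = 54 → t = ln(86.33/54)/k = 174700 s = 48.54 h.
Distance = v·t = 0.91·174700 = 159000 m = 159.0 km.

159 km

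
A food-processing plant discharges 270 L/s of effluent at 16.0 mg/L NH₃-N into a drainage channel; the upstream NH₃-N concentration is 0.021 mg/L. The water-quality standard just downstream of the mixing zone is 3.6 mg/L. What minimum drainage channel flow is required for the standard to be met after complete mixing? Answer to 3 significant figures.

Set C_mix = 3.6: (Q·0.02100 + 270.0·16.00) / (Q + 270.0) = 3.6
→ Q = 270.0·(16.00 − 3.6)/(3.6 − 0.02100) = 935.5 L/s.

935 L/s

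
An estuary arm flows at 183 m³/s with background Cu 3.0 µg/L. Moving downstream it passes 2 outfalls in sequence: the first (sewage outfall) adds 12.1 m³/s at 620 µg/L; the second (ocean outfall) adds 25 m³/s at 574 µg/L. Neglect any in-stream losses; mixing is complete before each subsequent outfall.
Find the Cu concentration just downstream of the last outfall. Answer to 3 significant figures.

Below outfall 1: Q → 195.1 m³/s, C = (183.0·3.000 + 12.10·620.0)/195.1 = 41.27 µg/L.
Below outfall 2: Q → 220.1 m³/s, C = (195.1·41.27 + 25.00·574.0)/220.1 = 101.8 µg/L.

102 µg/L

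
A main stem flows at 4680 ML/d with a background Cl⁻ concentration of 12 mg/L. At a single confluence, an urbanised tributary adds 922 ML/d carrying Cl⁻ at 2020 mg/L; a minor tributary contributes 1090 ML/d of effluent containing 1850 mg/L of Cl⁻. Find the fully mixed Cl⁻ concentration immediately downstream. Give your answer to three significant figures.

Mass balance: C = (4680·12.00 + 922.0·2020 + 1090·1850) / 6692 = 3935000/6692 = 588.0 mg/L.

588 mg/L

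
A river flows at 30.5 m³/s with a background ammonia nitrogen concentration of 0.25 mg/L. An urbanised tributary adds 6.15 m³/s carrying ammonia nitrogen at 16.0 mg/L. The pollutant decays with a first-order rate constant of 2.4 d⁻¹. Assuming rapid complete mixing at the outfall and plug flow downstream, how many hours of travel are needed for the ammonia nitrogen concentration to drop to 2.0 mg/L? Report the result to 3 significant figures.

Mass balance: C = (30.50·0.2500 + 6.150·16.00) / 36.65 = 106.0/36.65 = 2.893 mg/L.
2.893·exp(−k·t) = 2.0 → t = ln(2.893/2.0)/k = 13290 s = 3.691 h.

3.69 h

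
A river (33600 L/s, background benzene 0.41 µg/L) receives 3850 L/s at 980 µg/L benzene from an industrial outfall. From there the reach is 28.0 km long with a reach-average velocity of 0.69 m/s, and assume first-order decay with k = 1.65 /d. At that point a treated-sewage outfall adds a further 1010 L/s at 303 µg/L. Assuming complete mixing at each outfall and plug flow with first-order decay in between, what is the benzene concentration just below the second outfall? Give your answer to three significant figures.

53.3 µg/L

After mixing, C = (33600·0.4100 + 3850·980.0) / 37450 = 3787000/37450 = 101.1 µg/L; combined flow 37450 L/s.
Travel time t = 28.0·1000 / 0.69 = 40580 s = 11.27 h.
First-order decay: C = 101.1·exp(−k·t) = 101.1·0.4607 = 46.59 µg/L.
At the second outfall, C = (37450·46.59 + 1010·303.0) / (37450 + 1010) = 53.32 µg/L.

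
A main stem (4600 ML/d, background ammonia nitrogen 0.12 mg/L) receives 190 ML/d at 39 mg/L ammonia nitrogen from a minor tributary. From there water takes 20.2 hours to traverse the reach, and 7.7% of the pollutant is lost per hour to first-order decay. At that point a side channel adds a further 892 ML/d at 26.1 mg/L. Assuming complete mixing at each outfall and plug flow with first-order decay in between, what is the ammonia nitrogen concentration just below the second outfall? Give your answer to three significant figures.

Mixed concentration C = ΣQC/ΣQ = (4600·0.1200 + 190.0·39.00) / 4790 = 7962/4790 = 1.662 mg/L; combined flow 4790 ML/d.
7.7%/h lost → k = −ln(1 − 0.077) = 0.08013 h⁻¹.
Applying C = C₀e^(−kt): 1.662 × 0.1982 = 0.3294 mg/L.
At the second outfall, C = (4790·0.3294 + 892.0·26.10) / (4790 + 892.0) = 4.375 mg/L.

4.38 mg/L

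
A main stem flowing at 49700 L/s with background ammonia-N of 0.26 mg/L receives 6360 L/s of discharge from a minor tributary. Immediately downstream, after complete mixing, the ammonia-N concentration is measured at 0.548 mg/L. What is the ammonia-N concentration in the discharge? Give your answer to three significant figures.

2.80 mg/L

Mass balance: 49700·0.2600 + 6360·Cₑ = 56060·0.5480
→ Cₑ = (56060·0.5480 − 49700·0.2600) / 6360 = 2.799 mg/L.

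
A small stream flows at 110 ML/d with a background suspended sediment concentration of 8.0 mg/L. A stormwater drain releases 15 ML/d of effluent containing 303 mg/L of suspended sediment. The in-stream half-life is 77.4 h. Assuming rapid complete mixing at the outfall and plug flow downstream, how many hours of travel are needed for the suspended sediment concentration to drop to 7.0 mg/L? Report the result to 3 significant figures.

204 h

Flow-weighted average: C = (110.0·8.000 + 15.00·303.0) / 125.0 = 5425/125.0 = 43.40 mg/L.
Half-life 77.4 h → k = ln 2 / 77.4 = 0.008955 h⁻¹ = 0.2149 d⁻¹.
43.40·exp(−k·t) = 7.0 → t = ln(43.40/7.0)/k = 733500 s = 203.7 h.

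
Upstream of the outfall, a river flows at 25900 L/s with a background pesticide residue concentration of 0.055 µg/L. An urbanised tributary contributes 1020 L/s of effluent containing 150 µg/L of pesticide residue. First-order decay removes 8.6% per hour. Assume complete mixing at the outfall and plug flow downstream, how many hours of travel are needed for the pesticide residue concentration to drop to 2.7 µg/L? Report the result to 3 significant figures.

8.38 h

Conservation of mass: C = (25900·0.05500 + 1020·150.0) / 26920 = 154400/26920 = 5.736 µg/L.
8.6%/h lost → k = −ln(1 − 0.086) = 0.08992 h⁻¹.
5.736·exp(−k·t) = 2.7 → t = ln(5.736/2.7)/k = 30170 s = 8.380 h.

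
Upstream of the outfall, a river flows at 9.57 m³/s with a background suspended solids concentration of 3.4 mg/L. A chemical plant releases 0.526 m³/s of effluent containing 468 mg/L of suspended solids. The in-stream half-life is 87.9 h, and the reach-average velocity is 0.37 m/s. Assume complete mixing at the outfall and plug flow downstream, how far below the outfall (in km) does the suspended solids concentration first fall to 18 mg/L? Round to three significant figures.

Conservation of mass: C = (9.570·3.400 + 0.5260·468.0) / 10.10 = 278.7/10.10 = 27.61 mg/L.
Half-life 87.9 h → k = ln 2 / 87.9 = 0.007886 h⁻¹ = 0.1893 d⁻¹.
Set 27.61·exp(−k·t) = 18 → t = ln(27.61/18)/k = 195200 s = 54.23 h.
Distance = v·t = 0.37·195200 = 72240 m = 72.24 km.

72.2 km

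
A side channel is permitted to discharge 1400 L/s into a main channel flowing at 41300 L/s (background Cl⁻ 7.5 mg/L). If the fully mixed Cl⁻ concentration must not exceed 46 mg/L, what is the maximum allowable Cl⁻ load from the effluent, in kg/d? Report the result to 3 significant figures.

Mass balance at the limit: 41300·7.500 + 1400·Cₑ = 42700·46 → Cₑ = 1182 mg/L.
1400 L/s = 1.400 m³/s. Load = 1.400 m³/s × 1182 g/m³ × 86 400 s/d = 142900 kg/d.

143000 kg/d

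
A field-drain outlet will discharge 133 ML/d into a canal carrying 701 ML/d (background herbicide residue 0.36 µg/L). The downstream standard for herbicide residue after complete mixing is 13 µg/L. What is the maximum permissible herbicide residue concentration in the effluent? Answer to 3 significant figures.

79.6 µg/L

At the limit, (Qr·Cr + Qe·Cₑ)/(Qr + Qe) = 13:
Cₑ = (834.0·13 − 701.0·0.3600) / 133.0 = 79.62 µg/L.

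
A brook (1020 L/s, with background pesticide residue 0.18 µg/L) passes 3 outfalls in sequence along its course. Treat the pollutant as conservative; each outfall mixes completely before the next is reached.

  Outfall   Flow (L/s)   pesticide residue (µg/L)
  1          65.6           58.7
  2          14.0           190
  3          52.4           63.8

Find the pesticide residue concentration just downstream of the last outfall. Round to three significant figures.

8.71 µg/L

Below outfall 1: Q → 1086 L/s, C = (1020·0.1800 + 65.60·58.70)/1086 = 3.716 µg/L.
Below outfall 2: Q → 1100 L/s, C = (1086·3.716 + 14.00·190.0)/1100 = 6.088 µg/L.
Below outfall 3: Q → 1152 L/s, C = (1100·6.088 + 52.40·63.80)/1152 = 8.713 µg/L.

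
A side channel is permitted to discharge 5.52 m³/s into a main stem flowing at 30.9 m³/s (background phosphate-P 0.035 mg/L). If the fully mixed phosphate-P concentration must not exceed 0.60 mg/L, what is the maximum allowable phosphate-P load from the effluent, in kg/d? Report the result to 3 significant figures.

Mass balance at the limit: 30.90·0.03500 + 5.520·Cₑ = 36.42·0.60 → Cₑ = 3.763 mg/L.
Load = 5.520 m³/s × 3.763 g/m³ × 86 400 s/d = 1795 kg/d.

1790 kg/d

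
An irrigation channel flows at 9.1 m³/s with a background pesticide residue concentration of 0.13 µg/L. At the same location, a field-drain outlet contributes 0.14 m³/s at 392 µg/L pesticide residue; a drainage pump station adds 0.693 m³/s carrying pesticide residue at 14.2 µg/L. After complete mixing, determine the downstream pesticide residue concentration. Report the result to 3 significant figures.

6.63 µg/L

After mixing, C = (9.100·0.1300 + 0.1400·392.0 + 0.6930·14.20) / 9.933 = 65.90/9.933 = 6.635 µg/L.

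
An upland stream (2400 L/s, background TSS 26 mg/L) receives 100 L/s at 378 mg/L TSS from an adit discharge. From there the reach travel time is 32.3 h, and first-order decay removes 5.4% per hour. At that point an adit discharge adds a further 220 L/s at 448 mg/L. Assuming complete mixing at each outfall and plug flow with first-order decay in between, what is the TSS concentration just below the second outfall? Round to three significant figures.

Conservation of mass: C = (2400·26.00 + 100.0·378.0) / 2500 = 100200/2500 = 40.08 mg/L; combined flow 2500 L/s.
5.4%/h lost → k = −ln(1 − 0.054) = 0.05551 h⁻¹.
Applying C = C₀e^(−kt): 40.08 × 0.1664 = 6.671 mg/L.
At the second outfall, C = (2500·6.671 + 220.0·448.0) / (2500 + 220.0) = 42.37 mg/L.

42.4 mg/L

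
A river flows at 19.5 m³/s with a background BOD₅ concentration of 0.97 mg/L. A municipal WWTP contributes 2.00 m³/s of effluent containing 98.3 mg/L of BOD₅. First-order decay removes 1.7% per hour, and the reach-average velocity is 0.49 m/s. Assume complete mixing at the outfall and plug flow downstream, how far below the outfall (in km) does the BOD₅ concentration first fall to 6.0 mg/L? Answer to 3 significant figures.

Conservation of mass: C = (19.50·0.9700 + 2.000·98.30) / 21.50 = 215.5/21.50 = 10.02 mg/L.
1.7%/h lost → k = −ln(1 − 0.017) = 0.01715 h⁻¹.
Set 10.02·exp(−k·t) = 6.0 → t = ln(10.02/6.0)/k = 107800 s = 29.93 h.
Distance = v·t = 0.49·107800 = 52800 m = 52.80 km.

52.8 km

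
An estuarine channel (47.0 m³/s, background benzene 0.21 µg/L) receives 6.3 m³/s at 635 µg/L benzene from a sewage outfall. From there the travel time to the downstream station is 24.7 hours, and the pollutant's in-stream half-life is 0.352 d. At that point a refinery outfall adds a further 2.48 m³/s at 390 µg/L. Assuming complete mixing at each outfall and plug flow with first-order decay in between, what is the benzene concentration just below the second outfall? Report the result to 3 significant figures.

Flow-weighted average: C = (47.00·0.2100 + 6.300·635.0) / 53.30 = 4010/53.30 = 75.24 µg/L; combined flow 53.30 m³/s.
Half-life 0.352 d → k = ln 2 / 0.352 = 1.969 d⁻¹.
Decay over the reach: 75.24·exp(−kt) = 75.24·0.1318 = 9.916 µg/L.
Second outfall: C = (53.30·9.916 + 2.480·390.0)/55.78 = 26.81 µg/L.

26.8 µg/L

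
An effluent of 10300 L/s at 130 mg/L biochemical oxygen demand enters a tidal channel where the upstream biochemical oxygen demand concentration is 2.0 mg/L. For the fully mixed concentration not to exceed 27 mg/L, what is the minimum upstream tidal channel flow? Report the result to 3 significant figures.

42400 L/s

Set C_mix = 27: (Q·2.000 + 10300·130.0) / (Q + 10300) = 27
→ Q = 10300·(130.0 − 27)/(27 − 2.000) = 42440 L/s.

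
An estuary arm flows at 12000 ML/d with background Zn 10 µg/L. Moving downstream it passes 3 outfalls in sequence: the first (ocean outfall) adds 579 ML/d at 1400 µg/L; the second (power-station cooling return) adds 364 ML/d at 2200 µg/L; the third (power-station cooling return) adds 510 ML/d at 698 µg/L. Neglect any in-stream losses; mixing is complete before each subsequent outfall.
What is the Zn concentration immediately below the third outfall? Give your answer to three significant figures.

Outfall 1: combined Q = 12580 ML/d; C = (12000·10.00 + 579.0·1400)/12580 = 73.98 µg/L.
Outfall 2: combined Q = 12940 ML/d; C = (12580·73.98 + 364.0·2200)/12940 = 133.8 µg/L.
Outfall 3: combined Q = 13450 ML/d; C = (12940·133.8 + 510.0·698.0)/13450 = 155.2 µg/L.

155 µg/L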